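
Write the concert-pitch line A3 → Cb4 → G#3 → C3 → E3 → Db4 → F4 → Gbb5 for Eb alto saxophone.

Written C4 sounds as Eb3 on the Eb alto saxophone, so concert pitches are written a major sixth up.
A3 gives F#4
Cb4 gives Ab4
G#3 gives E#4
C3 gives A3
E3 gives C#4
Db4 gives Bb4
F4 gives D5
Gbb5 gives Ebb6

F#4 Ab4 E#4 A3 C#4 Bb4 D5 Ebb6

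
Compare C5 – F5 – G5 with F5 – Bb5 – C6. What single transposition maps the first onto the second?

up a perfect fourth

From C5 to F5 is 4 letter names — a fourth of some quality.
C5 to F5 is 5 semitones, which makes it a perfect fourth; the second version is higher, so the direction is up.
Checking another pair — G5 → C6 — gives the same interval.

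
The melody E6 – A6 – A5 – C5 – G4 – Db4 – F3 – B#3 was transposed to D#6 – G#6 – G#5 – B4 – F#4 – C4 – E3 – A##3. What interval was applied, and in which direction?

From E6 to D#6 is 2 letter names — a second of some quality.
D#6 to E6 is 1 semitone, which makes it a minor second; the second version is lower, so the direction is down.
Checking another pair — B#3 → A##3 — gives the same interval.

down a minor second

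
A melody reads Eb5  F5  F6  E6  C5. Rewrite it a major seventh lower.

Fb4 Gb4 Gb5 F5 Db4

Eb5 → Fb4
F5 → Gb4
F6 → Gb5
E6 → F5
C5 → Db4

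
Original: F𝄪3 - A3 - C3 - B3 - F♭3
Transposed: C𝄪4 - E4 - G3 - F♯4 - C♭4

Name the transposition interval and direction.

Take the first pair: F##3 → C##4. F to C spans 5 letter names, so the interval is some kind of fifth.
F##3 to C##4 is 7 semitones, which makes it a perfect fifth; the second version is higher, so the direction is up.
Checking another pair — Fb3 → Cb4 — gives the same interval.

up a perfect fifth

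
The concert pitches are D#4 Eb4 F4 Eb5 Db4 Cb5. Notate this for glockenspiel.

The glockenspiel sounds a perfect fifteenth above written, so the written part must be a perfect fifteenth below concert — transpose each note down.
D#4 to D#2
Eb4 to Eb2
F4 to F2
Eb5 to Eb3
Db4 to Db2
Cb5 to Cb3

D#2 Eb2 F2 Eb3 Db2 Cb3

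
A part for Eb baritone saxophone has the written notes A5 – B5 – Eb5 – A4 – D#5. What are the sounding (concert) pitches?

The Eb baritone saxophone sounds a major thirteenth below written, so transpose each written note down a major thirteenth.
A5 to C4
B5 to D4
Eb5 to Gb3
A4 to C3
D#5 to F#3

C4 D4 Gb3 C3 F#3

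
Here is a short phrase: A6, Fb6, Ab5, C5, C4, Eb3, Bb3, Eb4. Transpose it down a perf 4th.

A6: a fourth down reaches E, and 5 semitones makes it E6.
Fb6: a fourth down reaches C, and 5 semitones makes it Cb6.
Ab5 down a perfect fourth is Eb5.
A perfect fourth down from C5 gives G4.
A perfect fourth down from C4 gives G3.
A perfect fourth down from Eb3 gives Bb2.
Bb3: a fourth down reaches F, and 5 semitones makes it F3.
Eb4 down a perfect fourth is Bb3.

E6 Cb6 Eb5 G4 G3 Bb2 F3 Bb3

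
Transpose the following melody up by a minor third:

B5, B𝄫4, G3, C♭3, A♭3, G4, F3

D6 Dbb5 Bb3 Ebb3 Cb4 Bb4 Ab3

B5 up a minor third is D6.
A minor third up from Bbb4 gives Dbb5.
G3: a third up reaches B, and 3 semitones makes it Bb3.
Cb3 up a minor third is Ebb3.
Ab3: a third up reaches C, and 3 semitones makes it Cb4.
G4 up a minor third is Bb4.
A minor third up from F3 gives Ab3.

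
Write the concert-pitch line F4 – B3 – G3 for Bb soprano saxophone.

G4 C#4 A3

Written C4 sounds as Bb3 on the Bb soprano saxophone, so concert pitches are written a major second up.
F4 becomes G4
B3 becomes C#4
G3 becomes A3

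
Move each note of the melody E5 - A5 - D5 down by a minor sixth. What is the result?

G#4 C#5 F#4

E5 → G#4
A5 → C#5
D5 → F#4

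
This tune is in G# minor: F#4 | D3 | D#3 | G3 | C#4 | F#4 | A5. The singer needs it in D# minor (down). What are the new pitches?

C#4 A2 A#2 D3 G#3 C#4 E5

From G# down to D# is a perfect fourth; apply that to each pitch.
F#4 to C#4
D3 to A2
D#3 to A#2
G3 to D3
C#4 to G#3
F#4 to C#4
A5 to E5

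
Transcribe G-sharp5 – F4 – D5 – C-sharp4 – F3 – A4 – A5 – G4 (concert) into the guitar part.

G#6 F5 D6 C#5 F4 A5 A6 G5

Written C4 sounds as C3 on the guitar, so concert pitches are written a perfect octave up.
G#5 to G#6
F4 to F5
D5 to D6
C#4 to C#5
F3 to F4
A4 to A5
A5 to A6
G4 to G5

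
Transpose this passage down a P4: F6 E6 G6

A perfect fourth down from F6 gives C6.
E6: a fourth down reaches B, and 5 semitones makes it B5.
A perfect fourth down from G6 gives D6.

C6 B5 D6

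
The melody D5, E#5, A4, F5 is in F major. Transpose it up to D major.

B5 C##6 F#5 D6

From F up to D is a major sixth; apply that to each pitch.
D5 → B5
E#5 → C##6
A4 → F#5
F5 → D6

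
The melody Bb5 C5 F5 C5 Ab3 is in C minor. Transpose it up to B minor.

A6 B5 E6 B5 G4

C minor to B minor up is a major seventh, so every note moves up by that interval.
Bb5 becomes A6
C5 becomes B5
F5 becomes E6
C5 becomes B5
Ab3 becomes G4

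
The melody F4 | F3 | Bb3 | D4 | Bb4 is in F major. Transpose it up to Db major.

From F up to Db is a minor sixth; apply that to each pitch.
F4 to Db5
F3 to Db4
Bb3 to Gb4
D4 to Bb4
Bb4 to Gb5

Db5 Db4 Gb4 Bb4 Gb5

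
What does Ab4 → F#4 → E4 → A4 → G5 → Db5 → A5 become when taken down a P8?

Ab3 F#3 E3 A3 G4 Db4 A4

Ab4 gives Ab3
F#4 gives F#3
E4 gives E3
A4 gives A3
G5 gives G4
Db5 gives Db4
A5 gives A4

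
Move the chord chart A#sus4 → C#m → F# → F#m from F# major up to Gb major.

Bbsus4 Dbm Gb Gbm

F# major up to Gb major is a diminished second; each chord root moves by that interval while the quality stays the same.
A#sus4: root A# up a diminished second → Bb, giving Bbsus4.
C#m: root C# up a diminished second → Db, giving Dbm.
F#: root F# up a diminished second → Gb, giving Gb.
F#m: root F# up a diminished second → Gb, giving Gbm.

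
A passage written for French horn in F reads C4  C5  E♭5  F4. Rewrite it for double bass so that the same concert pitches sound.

F4 F5 Ab5 Bb4

First find concert pitch: the French horn in F sounds a perfect fifth below written, so C4 C5 E♭5 F4 sounds F3 F4 Ab4 Bb3.
Then write for double bass: it sounds a perfect octave below written, so the part must be a perfect octave above concert.
F3 → F4
F4 → F5
Ab4 → Ab5
Bb3 → Bb4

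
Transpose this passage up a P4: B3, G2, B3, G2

A perfect fourth up from B3 gives E4.
A perfect fourth up from G2 gives C3.
A perfect fourth up from B3 gives E4.
A perfect fourth up from G2 gives C3.

E4 C3 E4 C3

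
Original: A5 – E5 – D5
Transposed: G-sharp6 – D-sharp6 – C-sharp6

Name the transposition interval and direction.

up a major seventh

From A5 to G#6 is 7 letter names — a seventh of some quality.
A5 to G#6 is 11 semitones, which makes it a major seventh; the second version is higher, so the direction is up.
Checking another pair — D5 → C#6 — gives the same interval.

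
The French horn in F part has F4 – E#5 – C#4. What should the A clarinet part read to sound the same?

Db4 C#5 A3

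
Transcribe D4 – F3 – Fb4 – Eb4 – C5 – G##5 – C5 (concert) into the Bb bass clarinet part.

E5 G4 Gb5 F5 D6 A##6 D6

Written C4 sounds as Bb2 on the Bb bass clarinet, so concert pitches are written a major ninth up.
D4 to E5
F3 to G4
Fb4 to Gb5
Eb4 to F5
C5 to D6
G##5 to A##6
C5 to D6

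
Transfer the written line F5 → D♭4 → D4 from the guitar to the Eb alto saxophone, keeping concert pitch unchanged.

D5 Bb3 B3

First find concert pitch: the guitar sounds a perfect octave below written, so F5 D♭4 D4 sounds F4 Db3 D3.
Then write for Eb alto saxophone: it sounds a major sixth below written, so the part must be a major sixth above concert.
F4 → D5
Db3 → Bb3
D3 → B3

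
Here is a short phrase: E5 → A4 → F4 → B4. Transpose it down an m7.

F#4 B3 G3 C#4

A minor seventh down from E5 gives F#4.
A4: a seventh down reaches B, and 10 semitones makes it B3.
F4: a seventh down reaches G, and 10 semitones makes it G3.
A minor seventh down from B4 gives C#4.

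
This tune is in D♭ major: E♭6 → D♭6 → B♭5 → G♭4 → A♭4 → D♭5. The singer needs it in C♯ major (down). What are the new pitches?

From D♭ down to C♯ is a diminished second; apply that to each pitch.
Eb6 becomes D#6
Db6 becomes C#6
Bb5 becomes A#5
Gb4 becomes F#4
Ab4 becomes G#4
Db5 becomes C#5

D#6 C#6 A#5 F#4 G#4 C#5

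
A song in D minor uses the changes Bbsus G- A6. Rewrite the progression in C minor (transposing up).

D minor up to C minor is a minor seventh; each chord root moves by that interval while the quality stays the same.
Bbsus: root Bb up a minor seventh → Ab, giving Absus.
G-: root G up a minor seventh → F, giving F-.
A6: root A up a minor seventh → G, giving G6.

Absus F- G6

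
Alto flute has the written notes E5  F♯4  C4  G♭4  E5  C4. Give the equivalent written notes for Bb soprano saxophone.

C#5 D#4 A3 Eb4 C#5 A3

First find concert pitch: the alto flute sounds a perfect fourth below written, so E5 F♯4 C4 G♭4 E5 C4 sounds B4 C#4 G3 Db4 B4 G3.
Then write for Bb soprano saxophone: it sounds a major second below written, so the part must be a major second above concert.
B4 → C#5
C#4 → D#4
G3 → A3
Db4 → Eb4
B4 → C#5
G3 → A3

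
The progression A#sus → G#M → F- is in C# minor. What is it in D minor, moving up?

Bsus AM Gb-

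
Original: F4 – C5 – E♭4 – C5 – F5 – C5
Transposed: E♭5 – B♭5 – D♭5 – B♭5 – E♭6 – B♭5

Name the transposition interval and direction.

up a minor seventh

Take the first pair: F4 → Eb5. F to E spans 7 letter names, so the interval is some kind of seventh.
F4 to Eb5 is 10 semitones, which makes it a minor seventh; the second version is higher, so the direction is up.
Checking another pair — C5 → Bb5 — gives the same interval.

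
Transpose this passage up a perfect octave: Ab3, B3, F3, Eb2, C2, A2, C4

Ab4 B4 F4 Eb3 C3 A3 C5

Ab3 gives Ab4
B3 gives B4
F3 gives F4
Eb2 gives Eb3
C2 gives C3
A2 gives A3
C4 gives C5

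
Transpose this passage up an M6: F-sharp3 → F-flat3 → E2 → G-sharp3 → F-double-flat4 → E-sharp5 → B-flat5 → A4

F#3 becomes D#4
Fb3 becomes Db4
E2 becomes C#3
G#3 becomes E#4
Fbb4 becomes Dbb5
E#5 becomes C##6
Bb5 becomes G6
A4 becomes F#5

D#4 Db4 C#3 E#4 Dbb5 C##6 G6 F#5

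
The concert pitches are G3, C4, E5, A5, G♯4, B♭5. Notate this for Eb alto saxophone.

The Eb alto saxophone sounds a major sixth below written, so the written part must be a major sixth above concert — transpose each note up.
G3 → E4
C4 → A4
E5 → C#6
A5 → F#6
G#4 → E#5
Bb5 → G6

E4 A4 C#6 F#6 E#5 G6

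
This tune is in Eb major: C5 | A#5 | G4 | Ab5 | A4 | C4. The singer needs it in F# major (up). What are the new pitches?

D#5 B##5 A#4 B5 B#4 D#4

From Eb up to F# is an augmented second; apply that to each pitch.
C5 -> D#5
A#5 -> B##5
G4 -> A#4
Ab5 -> B5
A4 -> B#4
C4 -> D#4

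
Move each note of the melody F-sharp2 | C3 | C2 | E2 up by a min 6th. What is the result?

F#2 up a minor sixth is D3.
C3: a sixth up reaches A, and 8 semitones makes it Ab3.
C2 up a minor sixth is Ab2.
A minor sixth up from E2 gives C3.

D3 Ab3 Ab2 C3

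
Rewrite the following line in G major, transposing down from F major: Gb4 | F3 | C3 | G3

Ab3 G2 D2 A2

From F down to G is a minor seventh; apply that to each pitch.
Gb4 → Ab3
F3 → G2
C3 → D2
G3 → A2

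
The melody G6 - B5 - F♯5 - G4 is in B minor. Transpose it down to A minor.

F6 A5 E5 F4

From B down to A is a major second; apply that to each pitch.
G6 to F6
B5 to A5
F#5 to E5
G4 to F4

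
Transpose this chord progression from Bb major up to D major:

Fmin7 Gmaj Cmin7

Amin7 Bmaj Emin7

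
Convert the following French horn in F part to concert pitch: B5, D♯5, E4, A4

The French horn in F sounds a perfect fifth below written, so transpose each written note down a perfect fifth.
B5 becomes E5
D#5 becomes G#4
E4 becomes A3
A4 becomes D4

E5 G#4 A3 D4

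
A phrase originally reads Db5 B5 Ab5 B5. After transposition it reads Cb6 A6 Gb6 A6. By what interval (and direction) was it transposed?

Take the first pair: Db5 → Cb6. D to C spans 7 letter names, so the interval is some kind of seventh.
Db5 to Cb6 is 10 semitones, which makes it a minor seventh; the second version is higher, so the direction is up.
Checking another pair — B5 → A6 — gives the same interval.

up a minor seventh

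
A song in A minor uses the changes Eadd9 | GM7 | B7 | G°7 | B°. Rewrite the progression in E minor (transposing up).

Badd9 DM7 F#7 D°7 F#°

A minor up to E minor is a perfect fifth; each chord root moves by that interval while the quality stays the same.
Eadd9: root E up a perfect fifth → B, giving Badd9.
GM7: root G up a perfect fifth → D, giving DM7.
B7: root B up a perfect fifth → F#, giving F#7.
G°7: root G up a perfect fifth → D, giving D°7.
B°: root B up a perfect fifth → F#, giving F#°.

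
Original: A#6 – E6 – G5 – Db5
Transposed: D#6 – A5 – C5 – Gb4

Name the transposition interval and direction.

down a perfect fifth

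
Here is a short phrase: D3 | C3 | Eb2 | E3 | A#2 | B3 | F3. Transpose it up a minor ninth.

D3 becomes Eb4
C3 becomes Db4
Eb2 becomes Fb3
E3 becomes F4
A#2 becomes B3
B3 becomes C5
F3 becomes Gb4

Eb4 Db4 Fb3 F4 B3 C5 Gb4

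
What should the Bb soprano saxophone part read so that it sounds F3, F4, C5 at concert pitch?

G3 G4 D5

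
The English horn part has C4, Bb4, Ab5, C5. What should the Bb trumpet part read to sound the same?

First find concert pitch: the English horn sounds a perfect fifth below written, so C4 Bb4 Ab5 C5 sounds F3 Eb4 Db5 F4.
Then write for Bb trumpet: it sounds a major second below written, so the part must be a major second above concert.
F3 → G3
Eb4 → F4
Db5 → Eb5
F4 → G4

G3 F4 Eb5 G4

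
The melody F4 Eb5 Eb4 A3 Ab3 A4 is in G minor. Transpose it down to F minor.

Eb4 Db5 Db4 G3 Gb3 G4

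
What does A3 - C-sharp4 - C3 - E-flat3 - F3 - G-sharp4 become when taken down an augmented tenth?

A3 to Fb2
C#4 to Ab2
C3 to Abb1
Eb3 to Cbb2
F3 to Dbb2
G#4 to Eb3

Fb2 Ab2 Abb1 Cbb2 Dbb2 Eb3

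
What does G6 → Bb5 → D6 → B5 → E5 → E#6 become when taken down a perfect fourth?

G6 gives D6
Bb5 gives F5
D6 gives A5
B5 gives F#5
E5 gives B4
E#6 gives B#5

D6 F5 A5 F#5 B4 B#5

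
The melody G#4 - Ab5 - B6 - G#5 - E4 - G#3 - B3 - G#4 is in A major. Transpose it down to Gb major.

F4 Gbb5 Ab6 F5 Db4 F3 Ab3 F4

A major to Gb major down is an augmented second, so every note moves down by that interval.
G#4 gives F4
Ab5 gives Gbb5
B6 gives Ab6
G#5 gives F5
E4 gives Db4
G#3 gives F3
B3 gives Ab3
G#4 gives F4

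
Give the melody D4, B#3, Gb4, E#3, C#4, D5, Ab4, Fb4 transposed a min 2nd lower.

C#4 A##3 F4 D##3 B#3 C#5 G4 Eb4

D4 becomes C#4
B#3 becomes A##3
Gb4 becomes F4
E#3 becomes D##3
C#4 becomes B#3
D5 becomes C#5
Ab4 becomes G4
Fb4 becomes Eb4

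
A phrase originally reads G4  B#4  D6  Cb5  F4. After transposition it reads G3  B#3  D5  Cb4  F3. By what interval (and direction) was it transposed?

down a perfect octave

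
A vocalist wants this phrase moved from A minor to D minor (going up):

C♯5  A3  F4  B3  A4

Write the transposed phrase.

F#5 D4 Bb4 E4 D5

A minor to D minor up is a perfect fourth, so every note moves up by that interval.
C#5 gives F#5
A3 gives D4
F4 gives Bb4
B3 gives E4
A4 gives D5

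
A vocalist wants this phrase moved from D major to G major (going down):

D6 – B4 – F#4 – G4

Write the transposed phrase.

D major to G major down is a perfect fifth, so every note moves down by that interval.
D6 -> G5
B4 -> E4
F#4 -> B3
G4 -> C4

G5 E4 B3 C4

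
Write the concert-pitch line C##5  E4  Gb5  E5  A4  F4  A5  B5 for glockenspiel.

C##3 E2 Gb3 E3 A2 F2 A3 B3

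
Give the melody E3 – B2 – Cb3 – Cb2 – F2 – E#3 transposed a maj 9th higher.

E3 to F#4
B2 to C#4
Cb3 to Db4
Cb2 to Db3
F2 to G3
E#3 to F##4

F#4 C#4 Db4 Db3 G3 F##4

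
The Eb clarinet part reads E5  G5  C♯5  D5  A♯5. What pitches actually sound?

Written C4 on the Eb clarinet sounds as Eb4, a minor third higher; apply that shift to every note.
E5 becomes G5
G5 becomes Bb5
C#5 becomes E5
D5 becomes F5
A#5 becomes C#6

G5 Bb5 E5 F5 C#6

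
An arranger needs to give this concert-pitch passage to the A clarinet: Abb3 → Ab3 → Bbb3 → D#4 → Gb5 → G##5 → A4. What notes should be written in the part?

Cbb4 Cb4 Dbb4 F#4 Bbb5 B#5 C5

Written C4 sounds as A3 on the A clarinet, so concert pitches are written a minor third up.
Abb3 becomes Cbb4
Ab3 becomes Cb4
Bbb3 becomes Dbb4
D#4 becomes F#4
Gb5 becomes Bbb5
G##5 becomes B#5
A4 becomes C5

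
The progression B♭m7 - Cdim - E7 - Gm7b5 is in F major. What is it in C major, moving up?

Fm7 Gdim B7 Dm7b5

F major up to C major is a perfect fifth; each chord root moves by that interval while the quality stays the same.
B♭m7: root B♭ up a perfect fifth → F, giving Fm7.
Cdim: root C up a perfect fifth → G, giving Gdim.
E7: root E up a perfect fifth → B, giving B7.
Gm7b5: root G up a perfect fifth → D, giving Dm7b5.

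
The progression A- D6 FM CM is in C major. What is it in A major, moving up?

F#- B6 DM AM

C major up to A major is a major sixth; each chord root moves by that interval while the quality stays the same.
A-: root A up a major sixth → F#, giving F#-.
D6: root D up a major sixth → B, giving B6.
FM: root F up a major sixth → D, giving DM.
CM: root C up a major sixth → A, giving AM.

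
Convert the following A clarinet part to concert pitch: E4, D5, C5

C#4 B4 A4

Written C4 on the A clarinet sounds as A3, a minor third lower; apply that shift to every note.
E4 gives C#4
D5 gives B4
C5 gives A4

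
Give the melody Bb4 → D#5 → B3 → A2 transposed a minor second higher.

Cb5 E5 C4 Bb2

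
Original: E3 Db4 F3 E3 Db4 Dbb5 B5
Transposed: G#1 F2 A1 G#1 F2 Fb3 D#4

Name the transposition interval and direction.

From E3 to G#1 is 13 letter names — a thirteenth of some quality.
G#1 to E3 is 20 semitones, which makes it a minor thirteenth; the second version is lower, so the direction is down.
Checking another pair — B5 → D#4 — gives the same interval.

down a minor thirteenth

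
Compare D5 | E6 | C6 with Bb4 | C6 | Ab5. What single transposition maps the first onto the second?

down a major third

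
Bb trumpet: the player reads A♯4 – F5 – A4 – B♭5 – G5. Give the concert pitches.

G#4 Eb5 G4 Ab5 F5

The Bb trumpet sounds a major second below written, so transpose each written note down a major second.
A#4 → G#4
F5 → Eb5
A4 → G4
Bb5 → Ab5
G5 → F5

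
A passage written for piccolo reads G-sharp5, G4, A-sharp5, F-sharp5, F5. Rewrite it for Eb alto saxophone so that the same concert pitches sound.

First find concert pitch: the piccolo sounds a perfect octave above written, so G-sharp5 G4 A-sharp5 F-sharp5 F5 sounds G#6 G5 A#6 F#6 F6.
Then write for Eb alto saxophone: it sounds a major sixth below written, so the part must be a major sixth above concert.
G#6 → E#7
G5 → E6
A#6 → F##7
F#6 → D#7
F6 → D7

E#7 E6 F##7 D#7 D7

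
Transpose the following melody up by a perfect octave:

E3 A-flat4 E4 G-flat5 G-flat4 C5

E3 → E4
Ab4 → Ab5
E4 → E5
Gb5 → Gb6
Gb4 → Gb5
C5 → C6

E4 Ab5 E5 Gb6 Gb5 C6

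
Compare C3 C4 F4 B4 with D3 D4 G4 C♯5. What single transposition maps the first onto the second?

up a major second

From C3 to D3 is 2 letter names — a second of some quality.
C3 to D3 is 2 semitones, which makes it a major second; the second version is higher, so the direction is up.
Checking another pair — B4 → C#5 — gives the same interval.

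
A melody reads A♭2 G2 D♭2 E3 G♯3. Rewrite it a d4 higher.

Dbb3 Cb3 Gbb2 Ab3 C4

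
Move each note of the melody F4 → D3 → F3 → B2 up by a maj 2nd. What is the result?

F4 becomes G4
D3 becomes E3
F3 becomes G3
B2 becomes C#3

G4 E3 G3 C#3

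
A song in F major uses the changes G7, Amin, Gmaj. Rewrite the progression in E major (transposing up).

F major up to E major is a major seventh; each chord root moves by that interval while the quality stays the same.
G7: root G up a major seventh → F#, giving F#7.
Amin: root A up a major seventh → G#, giving G#min.
Gmaj: root G up a major seventh → F#, giving F#maj.

F#7 G#min F#maj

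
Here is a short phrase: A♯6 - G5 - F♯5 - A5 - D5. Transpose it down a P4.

E#6 D5 C#5 E5 A4

A#6 → E#6
G5 → D5
F#5 → C#5
A5 → E5
D5 → A4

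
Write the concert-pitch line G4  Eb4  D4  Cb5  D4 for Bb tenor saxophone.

Written C4 sounds as Bb2 on the Bb tenor saxophone, so concert pitches are written a major ninth up.
G4 becomes A5
Eb4 becomes F5
D4 becomes E5
Cb5 becomes Db6
D4 becomes E5

A5 F5 E5 Db6 E5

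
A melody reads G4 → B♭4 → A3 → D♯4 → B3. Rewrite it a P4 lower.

D4 F4 E3 A#3 F#3

G4: a fourth down reaches D, and 5 semitones makes it D4.
Bb4: a fourth down reaches F, and 5 semitones makes it F4.
A3: a fourth down reaches E, and 5 semitones makes it E3.
D#4: a fourth down reaches A, and 5 semitones makes it A#3.
B3: a fourth down reaches F, and 5 semitones makes it F#3.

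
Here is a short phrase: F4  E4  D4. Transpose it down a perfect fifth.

Bb3 A3 G3

F4 becomes Bb3
E4 becomes A3
D4 becomes G3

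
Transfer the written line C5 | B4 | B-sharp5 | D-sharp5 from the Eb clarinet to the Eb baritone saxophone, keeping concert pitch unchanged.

First find concert pitch: the Eb clarinet sounds a minor third above written, so C5 B4 B-sharp5 D-sharp5 sounds Eb5 D5 D#6 F#5.
Then write for Eb baritone saxophone: it sounds a major thirteenth below written, so the part must be a major thirteenth above concert.
Eb5 → C7
D5 → B6
D#6 → B#7
F#5 → D#7

C7 B6 B#7 D#7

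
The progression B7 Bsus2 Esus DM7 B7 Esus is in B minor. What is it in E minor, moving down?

B minor down to E minor is a perfect fifth; each chord root moves by that interval while the quality stays the same.
B7: root B down a perfect fifth → E, giving E7.
Bsus2: root B down a perfect fifth → E, giving Esus2.
Esus: root E down a perfect fifth → A, giving Asus.
DM7: root D down a perfect fifth → G, giving GM7.
B7: root B down a perfect fifth → E, giving E7.
Esus: root E down a perfect fifth → A, giving Asus.

E7 Esus2 Asus GM7 E7 Asus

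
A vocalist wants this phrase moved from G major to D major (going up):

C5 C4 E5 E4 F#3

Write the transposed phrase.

G5 G4 B5 B4 C#4

From G up to D is a perfect fifth; apply that to each pitch.
C5 -> G5
C4 -> G4
E5 -> B5
E4 -> B4
F#3 -> C#4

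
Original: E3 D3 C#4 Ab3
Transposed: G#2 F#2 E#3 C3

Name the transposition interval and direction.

down a minor sixth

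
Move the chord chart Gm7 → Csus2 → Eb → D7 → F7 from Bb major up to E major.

C#m7 F#sus2 A G#7 B7

Bb major up to E major is an augmented fourth; each chord root moves by that interval while the quality stays the same.
Gm7: root G up an augmented fourth → C#, giving C#m7.
Csus2: root C up an augmented fourth → F#, giving F#sus2.
Eb: root Eb up an augmented fourth → A, giving A.
D7: root D up an augmented fourth → G#, giving G#7.
F7: root F up an augmented fourth → B, giving B7.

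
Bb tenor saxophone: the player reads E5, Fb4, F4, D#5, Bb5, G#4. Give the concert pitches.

Written C4 on the Bb tenor saxophone sounds as Bb2, a major ninth lower; apply that shift to every note.
E5 → D4
Fb4 → Ebb3
F4 → Eb3
D#5 → C#4
Bb5 → Ab4
G#4 → F#3

D4 Ebb3 Eb3 C#4 Ab4 F#3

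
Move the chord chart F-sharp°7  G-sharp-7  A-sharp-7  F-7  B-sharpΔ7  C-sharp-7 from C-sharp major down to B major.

C-sharp major down to B major is a major second; each chord root moves by that interval while the quality stays the same.
F-sharp°7: root F-sharp down a major second → E, giving E°7.
G-sharp-7: root G-sharp down a major second → F#, giving F#-7.
A-sharp-7: root A-sharp down a major second → G#, giving G#-7.
F-7: root F down a major second → Eb, giving Eb-7.
B-sharpΔ7: root B-sharp down a major second → A#, giving A#Δ7.
C-sharp-7: root C-sharp down a major second → B, giving B-7.

E°7 F#-7 G#-7 Eb-7 A#Δ7 B-7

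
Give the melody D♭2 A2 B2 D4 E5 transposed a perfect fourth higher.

Gb2 D3 E3 G4 A5

A perfect fourth up from Db2 gives Gb2.
A perfect fourth up from A2 gives D3.
B2 up a perfect fourth is E3.
D4: a fourth up reaches G, and 5 semitones makes it G4.
A perfect fourth up from E5 gives A5.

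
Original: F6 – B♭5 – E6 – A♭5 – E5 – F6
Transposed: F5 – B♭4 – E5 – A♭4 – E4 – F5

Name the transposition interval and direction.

down a perfect octave

From F6 to F5 is 8 letter names — an octave of some quality.
F5 to F6 is 12 semitones, which makes it a perfect octave; the second version is lower, so the direction is down.
Checking another pair — F6 → F5 — gives the same interval.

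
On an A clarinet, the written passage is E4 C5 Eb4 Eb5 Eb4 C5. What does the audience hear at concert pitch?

Written C4 on the A clarinet sounds as A3, a minor third lower; apply that shift to every note.
E4 gives C#4
C5 gives A4
Eb4 gives C4
Eb5 gives C5
Eb4 gives C4
C5 gives A4

C#4 A4 C4 C5 C4 A4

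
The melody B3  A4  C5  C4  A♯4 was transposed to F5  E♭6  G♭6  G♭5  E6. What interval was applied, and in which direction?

up a diminished twelfth

From B3 to F5 is 12 letter names — a twelfth of some quality.
B3 to F5 is 18 semitones, which makes it a diminished twelfth; the second version is higher, so the direction is up.
Checking another pair — A#4 → E6 — gives the same interval.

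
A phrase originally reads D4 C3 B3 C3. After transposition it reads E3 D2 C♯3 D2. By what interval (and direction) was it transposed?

From D4 to E3 is 7 letter names — a seventh of some quality.
E3 to D4 is 10 semitones, which makes it a minor seventh; the second version is lower, so the direction is down.
Checking another pair — C3 → D2 — gives the same interval.

down a minor seventh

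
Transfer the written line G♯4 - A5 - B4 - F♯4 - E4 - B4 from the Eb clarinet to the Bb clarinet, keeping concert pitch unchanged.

First find concert pitch: the Eb clarinet sounds a minor third above written, so G♯4 A5 B4 F♯4 E4 B4 sounds B4 C6 D5 A4 G4 D5.
Then write for Bb clarinet: it sounds a major second below written, so the part must be a major second above concert.
B4 → C#5
C6 → D6
D5 → E5
A4 → B4
G4 → A4
D5 → E5

C#5 D6 E5 B4 A4 E5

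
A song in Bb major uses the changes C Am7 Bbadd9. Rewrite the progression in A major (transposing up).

B G#m7 Aadd9

Bb major up to A major is a major seventh; each chord root moves by that interval while the quality stays the same.
C: root C up a major seventh → B, giving B.
Am7: root A up a major seventh → G#, giving G#m7.
Bbadd9: root Bb up a major seventh → A, giving Aadd9.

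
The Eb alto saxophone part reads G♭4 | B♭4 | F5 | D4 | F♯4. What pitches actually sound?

The Eb alto saxophone sounds a major sixth below written, so transpose each written note down a major sixth.
Gb4 -> Bbb3
Bb4 -> Db4
F5 -> Ab4
D4 -> F3
F#4 -> A3

Bbb3 Db4 Ab4 F3 A3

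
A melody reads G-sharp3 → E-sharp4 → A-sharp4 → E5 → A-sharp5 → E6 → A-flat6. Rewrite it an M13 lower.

G#3 down a major thirteenth is B1.
E#4 down a major thirteenth is G#2.
A#4: a thirteenth down reaches C, and 21 semitones makes it C#3.
E5 down a major thirteenth is G3.
A#5 down a major thirteenth is C#4.
E6 down a major thirteenth is G4.
A major thirteenth down from Ab6 gives Cb5.

B1 G#2 C#3 G3 C#4 G4 Cb5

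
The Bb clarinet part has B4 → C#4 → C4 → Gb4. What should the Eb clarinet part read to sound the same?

First find concert pitch: the Bb clarinet sounds a major second below written, so B4 C#4 C4 Gb4 sounds A4 B3 Bb3 Fb4.
Then write for Eb clarinet: it sounds a minor third above written, so the part must be a minor third below concert.
A4 → F#4
B3 → G#3
Bb3 → G3
Fb4 → Db4

F#4 G#3 G3 Db4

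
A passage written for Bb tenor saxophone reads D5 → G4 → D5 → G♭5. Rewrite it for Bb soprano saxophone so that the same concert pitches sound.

D4 G3 D4 Gb4

First find concert pitch: the Bb tenor saxophone sounds a major ninth below written, so D5 G4 D5 G♭5 sounds C4 F3 C4 Fb4.
Then write for Bb soprano saxophone: it sounds a major second below written, so the part must be a major second above concert.
C4 → D4
F3 → G3
C4 → D4
Fb4 → Gb4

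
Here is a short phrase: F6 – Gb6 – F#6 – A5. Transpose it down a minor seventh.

F6 to G5
Gb6 to Ab5
F#6 to G#5
A5 to B4

G5 Ab5 G#5 B4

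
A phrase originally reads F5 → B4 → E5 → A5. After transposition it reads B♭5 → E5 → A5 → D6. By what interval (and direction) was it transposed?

up a perfect fourth

Take the first pair: F5 → Bb5. F to B spans 4 letter names, so the interval is some kind of fourth.
F5 to Bb5 is 5 semitones, which makes it a perfect fourth; the second version is higher, so the direction is up.
Checking another pair — A5 → D6 — gives the same interval.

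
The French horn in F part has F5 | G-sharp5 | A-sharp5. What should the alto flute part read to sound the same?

Eb5 F#5 G#5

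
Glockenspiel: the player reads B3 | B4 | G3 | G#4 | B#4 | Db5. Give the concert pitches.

B5 B6 G5 G#6 B#6 Db7

The glockenspiel sounds a perfect fifteenth above written, so transpose each written note up a perfect fifteenth.
B3 -> B5
B4 -> B6
G3 -> G5
G#4 -> G#6
B#4 -> B#6
Db5 -> Db7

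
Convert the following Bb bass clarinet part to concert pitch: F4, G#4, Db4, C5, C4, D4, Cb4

Eb3 F#3 Cb3 Bb3 Bb2 C3 Bbb2

Written C4 on the Bb bass clarinet sounds as Bb2, a major ninth lower; apply that shift to every note.
F4 -> Eb3
G#4 -> F#3
Db4 -> Cb3
C5 -> Bb3
C4 -> Bb2
D4 -> C3
Cb4 -> Bbb2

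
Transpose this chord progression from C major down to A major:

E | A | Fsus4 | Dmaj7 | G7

C# F# Dsus4 Bmaj7 E7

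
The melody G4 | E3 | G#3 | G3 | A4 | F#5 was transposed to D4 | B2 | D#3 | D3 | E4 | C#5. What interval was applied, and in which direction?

Take the first pair: G4 → D4. G to D spans 4 letter names, so the interval is some kind of fourth.
D4 to G4 is 5 semitones, which makes it a perfect fourth; the second version is lower, so the direction is down.
Checking another pair — F#5 → C#5 — gives the same interval.

down a perfect fourth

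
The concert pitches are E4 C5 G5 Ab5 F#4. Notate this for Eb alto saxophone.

The Eb alto saxophone sounds a major sixth below written, so the written part must be a major sixth above concert — transpose each note up.
E4 -> C#5
C5 -> A5
G5 -> E6
Ab5 -> F6
F#4 -> D#5

C#5 A5 E6 F6 D#5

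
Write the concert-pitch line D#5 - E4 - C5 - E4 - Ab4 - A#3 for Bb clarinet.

The Bb clarinet sounds a major second below written, so the written part must be a major second above concert — transpose each note up.
D#5 gives E#5
E4 gives F#4
C5 gives D5
E4 gives F#4
Ab4 gives Bb4
A#3 gives B#3

E#5 F#4 D5 F#4 Bb4 B#3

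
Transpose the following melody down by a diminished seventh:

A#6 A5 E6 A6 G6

B##5 B#4 F##5 B#5 A#5

A#6 down a diminished seventh is B##5.
A5: a seventh down reaches B, and 9 semitones makes it B#4.
E6: a seventh down reaches F, and 9 semitones makes it F##5.
A6 down a diminished seventh is B#5.
G6: a seventh down reaches A, and 9 semitones makes it A#5.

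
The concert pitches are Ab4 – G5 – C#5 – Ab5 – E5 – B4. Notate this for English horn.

Eb5 D6 G#5 Eb6 B5 F#5

The English horn sounds a perfect fifth below written, so the written part must be a perfect fifth above concert — transpose each note up.
Ab4 → Eb5
G5 → D6
C#5 → G#5
Ab5 → Eb6
E5 → B5
B4 → F#5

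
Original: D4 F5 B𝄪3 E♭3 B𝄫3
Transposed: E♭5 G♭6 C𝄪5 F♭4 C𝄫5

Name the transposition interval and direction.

up a minor ninth

From D4 to Eb5 is 9 letter names — a ninth of some quality.
D4 to Eb5 is 13 semitones, which makes it a minor ninth; the second version is higher, so the direction is up.
Checking another pair — Bbb3 → Cbb5 — gives the same interval.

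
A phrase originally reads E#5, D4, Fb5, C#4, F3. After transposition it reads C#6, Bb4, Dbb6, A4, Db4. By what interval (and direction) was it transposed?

up a minor sixth

Take the first pair: E#5 → C#6. E to C spans 6 letter names, so the interval is some kind of sixth.
E#5 to C#6 is 8 semitones, which makes it a minor sixth; the second version is higher, so the direction is up.
Checking another pair — F3 → Db4 — gives the same interval.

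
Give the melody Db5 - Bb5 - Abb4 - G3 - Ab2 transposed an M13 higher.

Db5 → Bb6
Bb5 → G7
Abb4 → Fb6
G3 → E5
Ab2 → F4

Bb6 G7 Fb6 E5 F4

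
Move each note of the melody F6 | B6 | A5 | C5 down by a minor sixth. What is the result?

A minor sixth down from F6 gives A5.
A minor sixth down from B6 gives D#6.
A5 down a minor sixth is C#5.
A minor sixth down from C5 gives E4.

A5 D#6 C#5 E4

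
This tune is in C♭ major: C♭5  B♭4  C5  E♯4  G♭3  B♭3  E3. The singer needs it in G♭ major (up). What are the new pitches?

Gb5 F5 G5 B#4 Db4 F4 B3

C♭ major to G♭ major up is a perfect fifth, so every note moves up by that interval.
Cb5 becomes Gb5
Bb4 becomes F5
C5 becomes G5
E#4 becomes B#4
Gb3 becomes Db4
Bb3 becomes F4
E3 becomes B3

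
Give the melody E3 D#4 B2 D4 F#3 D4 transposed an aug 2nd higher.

E3 → F##3
D#4 → E##4
B2 → C##3
D4 → E#4
F#3 → G##3
D4 → E#4

F##3 E##4 C##3 E#4 G##3 E#4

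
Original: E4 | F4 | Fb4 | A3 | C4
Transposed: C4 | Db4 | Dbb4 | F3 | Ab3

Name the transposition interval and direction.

Take the first pair: E4 → C4. E to C spans 3 letter names, so the interval is some kind of third.
C4 to E4 is 4 semitones, which makes it a major third; the second version is lower, so the direction is down.
Checking another pair — C4 → Ab3 — gives the same interval.

down a major third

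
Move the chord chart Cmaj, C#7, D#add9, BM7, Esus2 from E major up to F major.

Dbmaj D7 Eadd9 CM7 Fsus2

E major up to F major is a minor second; each chord root moves by that interval while the quality stays the same.
Cmaj: root C up a minor second → Db, giving Dbmaj.
C#7: root C# up a minor second → D, giving D7.
D#add9: root D# up a minor second → E, giving Eadd9.
BM7: root B up a minor second → C, giving CM7.
Esus2: root E up a minor second → F, giving Fsus2.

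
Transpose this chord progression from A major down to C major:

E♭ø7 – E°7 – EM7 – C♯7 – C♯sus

A major down to C major is a major sixth; each chord root moves by that interval while the quality stays the same.
E♭ø7: root E♭ down a major sixth → Gb, giving Gbø7.
E°7: root E down a major sixth → G, giving G°7.
EM7: root E down a major sixth → G, giving GM7.
C♯7: root C♯ down a major sixth → E, giving E7.
C♯sus: root C♯ down a major sixth → E, giving Esus.

Gbø7 G°7 GM7 E7 Esus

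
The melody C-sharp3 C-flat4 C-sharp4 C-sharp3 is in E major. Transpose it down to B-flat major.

From E down to B-flat is an augmented fourth; apply that to each pitch.
C#3 -> G2
Cb4 -> Gbb3
C#4 -> G3
C#3 -> G2

G2 Gbb3 G3 G2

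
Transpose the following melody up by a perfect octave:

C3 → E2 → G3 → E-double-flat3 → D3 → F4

C4 E3 G4 Ebb4 D4 F5

C3 to C4
E2 to E3
G3 to G4
Ebb3 to Ebb4
D3 to D4
F4 to F5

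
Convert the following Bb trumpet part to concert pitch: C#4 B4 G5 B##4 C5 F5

B3 A4 F5 A##4 Bb4 Eb5

Written C4 on the Bb trumpet sounds as Bb3, a major second lower; apply that shift to every note.
C#4 -> B3
B4 -> A4
G5 -> F5
B##4 -> A##4
C5 -> Bb4
F5 -> Eb5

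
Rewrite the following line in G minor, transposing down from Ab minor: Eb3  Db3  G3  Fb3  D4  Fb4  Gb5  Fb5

Ab minor to G minor down is a minor second, so every note moves down by that interval.
Eb3 -> D3
Db3 -> C3
G3 -> F#3
Fb3 -> Eb3
D4 -> C#4
Fb4 -> Eb4
Gb5 -> F5
Fb5 -> Eb5

D3 C3 F#3 Eb3 C#4 Eb4 F5 Eb5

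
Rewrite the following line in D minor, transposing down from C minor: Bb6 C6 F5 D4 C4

From C down to D is a minor seventh; apply that to each pitch.
Bb6 gives C6
C6 gives D5
F5 gives G4
D4 gives E3
C4 gives D3

C6 D5 G4 E3 D3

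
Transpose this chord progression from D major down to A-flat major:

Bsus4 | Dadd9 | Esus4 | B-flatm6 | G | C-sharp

Fsus4 Abadd9 Bbsus4 Fbm6 Db G

D major down to A-flat major is an augmented fourth; each chord root moves by that interval while the quality stays the same.
Bsus4: root B down an augmented fourth → F, giving Fsus4.
Dadd9: root D down an augmented fourth → Ab, giving Abadd9.
Esus4: root E down an augmented fourth → Bb, giving Bbsus4.
B-flatm6: root B-flat down an augmented fourth → Fb, giving Fbm6.
G: root G down an augmented fourth → Db, giving Db.
C-sharp: root C-sharp down an augmented fourth → G, giving G.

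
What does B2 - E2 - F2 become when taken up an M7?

B2: a seventh up reaches A, and 11 semitones makes it A#3.
E2 up a major seventh is D#3.
A major seventh up from F2 gives E3.

A#3 D#3 E3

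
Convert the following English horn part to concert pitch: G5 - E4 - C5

C5 A3 F4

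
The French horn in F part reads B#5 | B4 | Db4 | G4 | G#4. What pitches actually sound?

The French horn in F sounds a perfect fifth below written, so transpose each written note down a perfect fifth.
B#5 -> E#5
B4 -> E4
Db4 -> Gb3
G4 -> C4
G#4 -> C#4

E#5 E4 Gb3 C4 C#4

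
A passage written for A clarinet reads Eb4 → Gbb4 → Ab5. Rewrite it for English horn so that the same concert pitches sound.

First find concert pitch: the A clarinet sounds a minor third below written, so Eb4 Gbb4 Ab5 sounds C4 Ebb4 F5.
Then write for English horn: it sounds a perfect fifth below written, so the part must be a perfect fifth above concert.
C4 → G4
Ebb4 → Bbb4
F5 → C6

G4 Bbb4 C6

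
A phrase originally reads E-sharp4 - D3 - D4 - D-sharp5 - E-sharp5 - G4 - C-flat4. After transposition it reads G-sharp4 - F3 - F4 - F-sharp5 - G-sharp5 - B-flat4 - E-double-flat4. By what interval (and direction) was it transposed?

Take the first pair: E#4 → G#4. E to G spans 3 letter names, so the interval is some kind of third.
E#4 to G#4 is 3 semitones, which makes it a minor third; the second version is higher, so the direction is up.
Checking another pair — Cb4 → Ebb4 — gives the same interval.

up a minor third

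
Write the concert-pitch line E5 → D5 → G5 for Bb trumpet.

F#5 E5 A5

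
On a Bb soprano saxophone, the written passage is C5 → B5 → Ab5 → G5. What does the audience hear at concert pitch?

Bb4 A5 Gb5 F5

Written C4 on the Bb soprano saxophone sounds as Bb3, a major second lower; apply that shift to every note.
C5 becomes Bb4
B5 becomes A5
Ab5 becomes Gb5
G5 becomes F5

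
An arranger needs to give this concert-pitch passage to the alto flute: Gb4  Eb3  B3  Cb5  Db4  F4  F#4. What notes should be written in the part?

Cb5 Ab3 E4 Fb5 Gb4 Bb4 B4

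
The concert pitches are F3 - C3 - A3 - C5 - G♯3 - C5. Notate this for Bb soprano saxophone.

G3 D3 B3 D5 A#3 D5

Written C4 sounds as Bb3 on the Bb soprano saxophone, so concert pitches are written a major second up.
F3 → G3
C3 → D3
A3 → B3
C5 → D5
G#3 → A#3
C5 → D5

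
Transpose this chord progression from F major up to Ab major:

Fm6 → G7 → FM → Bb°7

F major up to Ab major is a minor third; each chord root moves by that interval while the quality stays the same.
Fm6: root F up a minor third → Ab, giving Abm6.
G7: root G up a minor third → Bb, giving Bb7.
FM: root F up a minor third → Ab, giving AbM.
Bb°7: root Bb up a minor third → Db, giving Db°7.

Abm6 Bb7 AbM Db°7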